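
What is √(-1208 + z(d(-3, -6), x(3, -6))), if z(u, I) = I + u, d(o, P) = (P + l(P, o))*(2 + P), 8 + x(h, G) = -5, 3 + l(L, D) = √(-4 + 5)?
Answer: I*√1189 ≈ 34.482*I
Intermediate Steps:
l(L, D) = -2 (l(L, D) = -3 + √(-4 + 5) = -3 + √1 = -3 + 1 = -2)
x(h, G) = -13 (x(h, G) = -8 - 5 = -13)
d(o, P) = (-2 + P)*(2 + P) (d(o, P) = (P - 2)*(2 + P) = (-2 + P)*(2 + P))
√(-1208 + z(d(-3, -6), x(3, -6))) = √(-1208 + (-13 + (-4 + (-6)²))) = √(-1208 + (-13 + (-4 + 36))) = √(-1208 + (-13 + 32)) = √(-1208 + 19) = √(-1189) = I*√1189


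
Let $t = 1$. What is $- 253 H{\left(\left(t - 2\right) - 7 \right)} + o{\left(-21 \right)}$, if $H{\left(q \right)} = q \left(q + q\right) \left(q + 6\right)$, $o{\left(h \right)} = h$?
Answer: $64747$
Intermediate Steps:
$H{\left(q \right)} = 2 q^{2} \left(6 + q\right)$ ($H{\left(q \right)} = q 2 q \left(6 + q\right) = 2 q^{2} \left(6 + q\right)$)
$- 253 H{\left(\left(t - 2\right) - 7 \right)} + o{\left(-21 \right)} = - 253 \cdot 2 \left(\left(1 - 2\right) - 7\right)^{2} \left(6 + \left(\left(1 - 2\right) - 7\right)\right) - 21 = - 253 \cdot 2 \left(-1 - 7\right)^{2} \left(6 - 8\right) - 21 = - 253 \cdot 2 \left(-8\right)^{2} \left(6 - 8\right) - 21 = - 253 \cdot 2 \cdot 64 \left(-2\right) - 21 = \left(-253\right) \left(-256\right) - 21 = 64768 - 21 = 64747$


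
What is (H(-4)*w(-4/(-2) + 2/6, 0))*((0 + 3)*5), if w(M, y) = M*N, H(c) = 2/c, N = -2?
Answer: 35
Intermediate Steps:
w(M, y) = -2*M (w(M, y) = M*(-2) = -2*M)
(H(-4)*w(-4/(-2) + 2/6, 0))*((0 + 3)*5) = ((2/(-4))*(-2*(-4/(-2) + 2/6)))*((0 + 3)*5) = ((2*(-1/4))*(-2*(-4*(-1/2) + 2*(1/6))))*(3*5) = -(-1)*(2 + 1/3)*15 = -(-1)*7/3*15 = -1/2*(-14/3)*15 = (7/3)*15 = 35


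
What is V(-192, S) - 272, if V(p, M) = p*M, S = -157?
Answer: 29872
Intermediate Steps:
V(p, M) = M*p
V(-192, S) - 272 = -157*(-192) - 272 = 30144 - 272 = 29872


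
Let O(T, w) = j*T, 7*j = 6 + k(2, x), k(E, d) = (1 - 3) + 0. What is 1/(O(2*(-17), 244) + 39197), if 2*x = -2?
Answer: 7/274243 ≈ 2.5525e-5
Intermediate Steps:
x = -1 (x = (½)*(-2) = -1)
k(E, d) = -2 (k(E, d) = -2 + 0 = -2)
j = 4/7 (j = (6 - 2)/7 = (⅐)*4 = 4/7 ≈ 0.57143)
O(T, w) = 4*T/7
1/(O(2*(-17), 244) + 39197) = 1/(4*(2*(-17))/7 + 39197) = 1/((4/7)*(-34) + 39197) = 1/(-136/7 + 39197) = 1/(274243/7) = 7/274243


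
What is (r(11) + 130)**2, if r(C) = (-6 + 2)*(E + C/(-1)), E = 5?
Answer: 23716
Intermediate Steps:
r(C) = -20 + 4*C (r(C) = (-6 + 2)*(5 + C/(-1)) = -4*(5 + C*(-1)) = -4*(5 - C) = -20 + 4*C)
(r(11) + 130)**2 = ((-20 + 4*11) + 130)**2 = ((-20 + 44) + 130)**2 = (24 + 130)**2 = 154**2 = 23716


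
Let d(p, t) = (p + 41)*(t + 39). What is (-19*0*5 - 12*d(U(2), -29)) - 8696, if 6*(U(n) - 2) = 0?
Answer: -13856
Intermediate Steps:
U(n) = 2 (U(n) = 2 + (1/6)*0 = 2 + 0 = 2)
d(p, t) = (39 + t)*(41 + p) (d(p, t) = (41 + p)*(39 + t) = (39 + t)*(41 + p))
(-19*0*5 - 12*d(U(2), -29)) - 8696 = (-19*0*5 - 12*(1599 + 39*2 + 41*(-29) + 2*(-29))) - 8696 = (0*5 - 12*(1599 + 78 - 1189 - 58)) - 8696 = (0 - 12*430) - 8696 = (0 - 5160) - 8696 = -5160 - 8696 = -13856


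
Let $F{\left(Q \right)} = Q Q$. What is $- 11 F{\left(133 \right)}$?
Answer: $-194579$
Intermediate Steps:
$F{\left(Q \right)} = Q^{2}$
$- 11 F{\left(133 \right)} = - 11 \cdot 133^{2} = \left(-11\right) 17689 = -194579$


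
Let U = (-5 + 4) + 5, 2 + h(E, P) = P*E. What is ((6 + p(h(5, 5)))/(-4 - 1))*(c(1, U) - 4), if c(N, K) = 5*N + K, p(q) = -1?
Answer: -5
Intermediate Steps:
h(E, P) = -2 + E*P (h(E, P) = -2 + P*E = -2 + E*P)
U = 4 (U = -1 + 5 = 4)
c(N, K) = K + 5*N
((6 + p(h(5, 5)))/(-4 - 1))*(c(1, U) - 4) = ((6 - 1)/(-4 - 1))*((4 + 5*1) - 4) = (5/(-5))*((4 + 5) - 4) = (5*(-⅕))*(9 - 4) = -1*5 = -5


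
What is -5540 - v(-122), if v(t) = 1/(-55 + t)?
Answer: -980579/177 ≈ -5540.0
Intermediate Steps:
-5540 - v(-122) = -5540 - 1/(-55 - 122) = -5540 - 1/(-177) = -5540 - 1*(-1/177) = -5540 + 1/177 = -980579/177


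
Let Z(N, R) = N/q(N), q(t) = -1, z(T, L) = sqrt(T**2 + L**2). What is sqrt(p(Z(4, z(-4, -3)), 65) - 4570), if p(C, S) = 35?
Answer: I*sqrt(4535) ≈ 67.342*I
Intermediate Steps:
z(T, L) = sqrt(L**2 + T**2)
Z(N, R) = -N (Z(N, R) = N/(-1) = N*(-1) = -N)
sqrt(p(Z(4, z(-4, -3)), 65) - 4570) = sqrt(35 - 4570) = sqrt(-4535) = I*sqrt(4535)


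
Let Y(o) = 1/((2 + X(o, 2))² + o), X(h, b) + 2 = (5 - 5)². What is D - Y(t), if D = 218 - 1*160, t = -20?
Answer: 1161/20 ≈ 58.050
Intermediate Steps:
X(h, b) = -2 (X(h, b) = -2 + (5 - 5)² = -2 + 0² = -2 + 0 = -2)
Y(o) = 1/o (Y(o) = 1/((2 - 2)² + o) = 1/(0² + o) = 1/(0 + o) = 1/o)
D = 58 (D = 218 - 160 = 58)
D - Y(t) = 58 - 1/(-20) = 58 - 1*(-1/20) = 58 + 1/20 = 1161/20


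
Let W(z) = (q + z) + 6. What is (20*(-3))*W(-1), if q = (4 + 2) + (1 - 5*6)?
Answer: 1080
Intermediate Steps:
q = -23 (q = 6 + (1 - 30) = 6 - 29 = -23)
W(z) = -17 + z (W(z) = (-23 + z) + 6 = -17 + z)
(20*(-3))*W(-1) = (20*(-3))*(-17 - 1) = -60*(-18) = 1080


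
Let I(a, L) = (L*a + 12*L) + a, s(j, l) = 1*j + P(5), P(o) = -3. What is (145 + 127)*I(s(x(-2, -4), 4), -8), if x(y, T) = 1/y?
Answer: -19448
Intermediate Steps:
s(j, l) = -3 + j (s(j, l) = 1*j - 3 = j - 3 = -3 + j)
I(a, L) = a + 12*L + L*a (I(a, L) = (12*L + L*a) + a = a + 12*L + L*a)
(145 + 127)*I(s(x(-2, -4), 4), -8) = (145 + 127)*((-3 + 1/(-2)) + 12*(-8) - 8*(-3 + 1/(-2))) = 272*((-3 - ½) - 96 - 8*(-3 - ½)) = 272*(-7/2 - 96 - 8*(-7/2)) = 272*(-7/2 - 96 + 28) = 272*(-143/2) = -19448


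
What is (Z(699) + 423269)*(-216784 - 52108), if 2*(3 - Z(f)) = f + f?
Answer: -113626499116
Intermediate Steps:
Z(f) = 3 - f (Z(f) = 3 - (f + f)/2 = 3 - f)
(Z(699) + 423269)*(-216784 - 52108) = ((3 - 1*699) + 423269)*(-216784 - 52108) = ((3 - 699) + 423269)*(-268892) = (-696 + 423269)*(-268892) = 422573*(-268892) = -113626499116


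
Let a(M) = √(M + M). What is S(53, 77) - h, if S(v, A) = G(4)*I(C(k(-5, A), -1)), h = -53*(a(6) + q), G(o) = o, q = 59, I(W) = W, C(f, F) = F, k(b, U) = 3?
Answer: 3123 + 106*√3 ≈ 3306.6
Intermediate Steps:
a(M) = √2*√M (a(M) = √(2*M) = √2*√M)
h = -3127 - 106*√3 (h = -53*(√2*√6 + 59) = -53*(2*√3 + 59) = -53*(59 + 2*√3) = -3127 - 106*√3 ≈ -3310.6)
S(v, A) = -4 (S(v, A) = 4*(-1) = -4)
S(53, 77) - h = -4 - (-3127 - 106*√3) = -4 + (3127 + 106*√3) = 3123 + 106*√3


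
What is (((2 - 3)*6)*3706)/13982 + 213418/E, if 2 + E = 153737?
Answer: -217220492/1074761385 ≈ -0.20211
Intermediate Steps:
E = 153735 (E = -2 + 153737 = 153735)
(((2 - 3)*6)*3706)/13982 + 213418/E = (((2 - 3)*6)*3706)/13982 + 213418/153735 = (-1*6*3706)*(1/13982) + 213418*(1/153735) = -6*3706*(1/13982) + 213418/153735 = -22236*1/13982 + 213418/153735 = -11118/6991 + 213418/153735 = -217220492/1074761385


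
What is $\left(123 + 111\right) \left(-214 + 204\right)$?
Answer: $-2340$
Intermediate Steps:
$\left(123 + 111\right) \left(-214 + 204\right) = 234 \left(-10\right) = -2340$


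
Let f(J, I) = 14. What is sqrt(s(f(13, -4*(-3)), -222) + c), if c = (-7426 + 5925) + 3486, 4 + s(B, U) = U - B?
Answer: sqrt(1745) ≈ 41.773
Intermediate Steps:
s(B, U) = -4 + U - B (s(B, U) = -4 + (U - B) = -4 + U - B)
c = 1985 (c = -1501 + 3486 = 1985)
sqrt(s(f(13, -4*(-3)), -222) + c) = sqrt((-4 - 222 - 1*14) + 1985) = sqrt((-4 - 222 - 14) + 1985) = sqrt(-240 + 1985) = sqrt(1745)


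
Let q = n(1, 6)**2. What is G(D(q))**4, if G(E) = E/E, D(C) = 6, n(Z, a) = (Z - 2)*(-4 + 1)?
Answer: 1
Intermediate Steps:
n(Z, a) = 6 - 3*Z (n(Z, a) = (-2 + Z)*(-3) = 6 - 3*Z)
q = 9 (q = (6 - 3*1)**2 = (6 - 3)**2 = 3**2 = 9)
G(E) = 1
G(D(q))**4 = 1**4 = 1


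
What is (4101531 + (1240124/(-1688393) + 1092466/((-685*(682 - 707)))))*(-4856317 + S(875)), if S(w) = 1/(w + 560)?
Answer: -147133411055774241713766/7386719375 ≈ -1.9919e+13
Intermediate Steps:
S(w) = 1/(560 + w)
(4101531 + (1240124/(-1688393) + 1092466/((-685*(682 - 707)))))*(-4856317 + S(875)) = (4101531 + (1240124/(-1688393) + 1092466/((-685*(682 - 707)))))*(-4856317 + 1/(560 + 875)) = (4101531 + (1240124*(-1/1688393) + 1092466/((-685*(-25)))))*(-4856317 + 1/1435) = (4101531 + (-1240124/1688393 + 1092466/17125))*(-4856317 + 1/1435) = (4101531 + (-1240124/1688393 + 1092466*(1/17125)))*(-6968814894/1435) = (4101531 + (-1240124/1688393 + 1092466/17125))*(-6968814894/1435) = (4101531 + 1823274823638/28913730125)*(-6968814894/1435) = (118592383708145013/28913730125)*(-6968814894/1435) = -147133411055774241713766/7386719375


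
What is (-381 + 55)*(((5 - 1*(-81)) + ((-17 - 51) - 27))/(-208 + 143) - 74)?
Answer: 1565126/65 ≈ 24079.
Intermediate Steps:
(-381 + 55)*(((5 - 1*(-81)) + ((-17 - 51) - 27))/(-208 + 143) - 74) = -326*(((5 + 81) + (-68 - 27))/(-65) - 74) = -326*((86 - 95)*(-1/65) - 74) = -326*(-9*(-1/65) - 74) = -326*(9/65 - 74) = -326*(-4801/65) = 1565126/65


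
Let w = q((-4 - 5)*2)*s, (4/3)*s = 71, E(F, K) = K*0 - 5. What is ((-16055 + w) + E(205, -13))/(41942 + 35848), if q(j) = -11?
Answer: -66583/311160 ≈ -0.21398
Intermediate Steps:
E(F, K) = -5 (E(F, K) = 0 - 5 = -5)
s = 213/4 (s = (¾)*71 = 213/4 ≈ 53.250)
w = -2343/4 (w = -11*213/4 = -2343/4 ≈ -585.75)
((-16055 + w) + E(205, -13))/(41942 + 35848) = ((-16055 - 2343/4) - 5)/(41942 + 35848) = (-66563/4 - 5)/77790 = -66583/4*1/77790 = -66583/311160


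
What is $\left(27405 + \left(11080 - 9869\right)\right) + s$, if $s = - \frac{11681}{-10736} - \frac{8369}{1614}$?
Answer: $\frac{247892152207}{8663952} \approx 28612.0$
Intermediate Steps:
$s = - \frac{35498225}{8663952}$ ($s = \left(-11681\right) \left(- \frac{1}{10736}\right) - \frac{8369}{1614} = \frac{11681}{10736} - \frac{8369}{1614} = - \frac{35498225}{8663952} \approx -4.0972$)
$\left(27405 + \left(11080 - 9869\right)\right) + s = \left(27405 + \left(11080 - 9869\right)\right) - \frac{35498225}{8663952} = \left(27405 + 1211\right) - \frac{35498225}{8663952} = 28616 - \frac{35498225}{8663952} = \frac{247892152207}{8663952}$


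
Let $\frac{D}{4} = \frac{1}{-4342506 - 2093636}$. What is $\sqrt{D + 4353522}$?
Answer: $\frac{2 \sqrt{11271247736366675065}}{3218071} \approx 2086.5$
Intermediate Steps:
$D = - \frac{2}{3218071}$ ($D = \frac{4}{-4342506 - 2093636} = \frac{4}{-6436142} = 4 \left(- \frac{1}{6436142}\right) = - \frac{2}{3218071} \approx -6.2149 \cdot 10^{-7}$)
$\sqrt{D + 4353522} = \sqrt{- \frac{2}{3218071} + 4353522} = \sqrt{\frac{14009942896060}{3218071}} = \frac{2 \sqrt{11271247736366675065}}{3218071}$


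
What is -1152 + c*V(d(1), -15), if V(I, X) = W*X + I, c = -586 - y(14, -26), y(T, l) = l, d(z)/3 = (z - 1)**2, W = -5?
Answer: -43152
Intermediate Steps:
d(z) = 3*(-1 + z)**2 (d(z) = 3*(z - 1)**2 = 3*(-1 + z)**2)
c = -560 (c = -586 - 1*(-26) = -586 + 26 = -560)
V(I, X) = I - 5*X (V(I, X) = -5*X + I = I - 5*X)
-1152 + c*V(d(1), -15) = -1152 - 560*(3*(-1 + 1)**2 - 5*(-15)) = -1152 - 560*(3*0**2 + 75) = -1152 - 560*(3*0 + 75) = -1152 - 560*(0 + 75) = -1152 - 560*75 = -1152 - 42000 = -43152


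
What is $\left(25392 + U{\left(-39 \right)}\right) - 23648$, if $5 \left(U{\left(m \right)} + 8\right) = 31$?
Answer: $\frac{8711}{5} \approx 1742.2$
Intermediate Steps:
$U{\left(m \right)} = - \frac{9}{5}$ ($U{\left(m \right)} = -8 + \frac{1}{5} \cdot 31 = -8 + \frac{31}{5} = - \frac{9}{5}$)
$\left(25392 + U{\left(-39 \right)}\right) - 23648 = \left(25392 - \frac{9}{5}\right) - 23648 = \frac{126951}{5} - 23648 = \frac{8711}{5}$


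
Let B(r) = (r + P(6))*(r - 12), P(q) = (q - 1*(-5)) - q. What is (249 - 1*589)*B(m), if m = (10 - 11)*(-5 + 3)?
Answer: 23800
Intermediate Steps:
P(q) = 5 (P(q) = (q + 5) - q = (5 + q) - q = 5)
m = 2 (m = -1*(-2) = 2)
B(r) = (-12 + r)*(5 + r) (B(r) = (r + 5)*(r - 12) = (5 + r)*(-12 + r) = (-12 + r)*(5 + r))
(249 - 1*589)*B(m) = (249 - 1*589)*(-60 + 2² - 7*2) = (249 - 589)*(-60 + 4 - 14) = -340*(-70) = 23800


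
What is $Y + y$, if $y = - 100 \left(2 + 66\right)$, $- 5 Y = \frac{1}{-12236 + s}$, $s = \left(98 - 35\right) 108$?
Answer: $- \frac{184687999}{27160} \approx -6800.0$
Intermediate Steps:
$s = 6804$ ($s = 63 \cdot 108 = 6804$)
$Y = \frac{1}{27160}$ ($Y = - \frac{1}{5 \left(-12236 + 6804\right)} = - \frac{1}{5 \left(-5432\right)} = \left(- \frac{1}{5}\right) \left(- \frac{1}{5432}\right) = \frac{1}{27160} \approx 3.6819 \cdot 10^{-5}$)
$y = -6800$ ($y = \left(-100\right) 68 = -6800$)
$Y + y = \frac{1}{27160} - 6800 = - \frac{184687999}{27160}$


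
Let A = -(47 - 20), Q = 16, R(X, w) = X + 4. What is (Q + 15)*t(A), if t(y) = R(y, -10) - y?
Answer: 124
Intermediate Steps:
R(X, w) = 4 + X
A = -27 (A = -1*27 = -27)
t(y) = 4 (t(y) = (4 + y) - y = 4)
(Q + 15)*t(A) = (16 + 15)*4 = 31*4 = 124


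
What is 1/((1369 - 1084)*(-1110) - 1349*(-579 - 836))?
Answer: 1/1592485 ≈ 6.2795e-7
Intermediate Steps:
1/((1369 - 1084)*(-1110) - 1349*(-579 - 836)) = 1/(285*(-1110) - 1349*(-1415)) = 1/(-316350 + 1908835) = 1/1592485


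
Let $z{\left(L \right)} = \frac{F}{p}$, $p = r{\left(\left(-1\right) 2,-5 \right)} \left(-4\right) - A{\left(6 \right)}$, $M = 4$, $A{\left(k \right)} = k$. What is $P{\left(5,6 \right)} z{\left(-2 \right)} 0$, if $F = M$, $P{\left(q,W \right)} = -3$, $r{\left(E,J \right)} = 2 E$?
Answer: $0$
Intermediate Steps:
$F = 4$
$p = 10$ ($p = 2 \left(\left(-1\right) 2\right) \left(-4\right) - 6 = 2 \left(-2\right) \left(-4\right) - 6 = \left(-4\right) \left(-4\right) - 6 = 16 - 6 = 10$)
$z{\left(L \right)} = \frac{2}{5}$ ($z{\left(L \right)} = \frac{4}{10} = 4 \cdot \frac{1}{10} = \frac{2}{5}$)
$P{\left(5,6 \right)} z{\left(-2 \right)} 0 = \left(-3\right) \frac{2}{5} \cdot 0 = \left(- \frac{6}{5}\right) 0 = 0$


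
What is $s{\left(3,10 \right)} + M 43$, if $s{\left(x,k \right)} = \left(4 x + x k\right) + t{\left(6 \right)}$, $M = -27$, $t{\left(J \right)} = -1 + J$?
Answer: $-1114$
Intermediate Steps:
$s{\left(x,k \right)} = 5 + 4 x + k x$ ($s{\left(x,k \right)} = \left(4 x + x k\right) + \left(-1 + 6\right) = \left(4 x + k x\right) + 5 = 5 + 4 x + k x$)
$s{\left(3,10 \right)} + M 43 = \left(5 + 4 \cdot 3 + 10 \cdot 3\right) - 1161 = \left(5 + 12 + 30\right) - 1161 = 47 - 1161 = -1114$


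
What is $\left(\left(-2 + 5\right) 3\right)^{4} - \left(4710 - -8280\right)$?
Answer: $-6429$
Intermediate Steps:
$\left(\left(-2 + 5\right) 3\right)^{4} - \left(4710 - -8280\right) = \left(3 \cdot 3\right)^{4} - \left(4710 + 8280\right) = 9^{4} - 12990 = 6561 - 12990 = -6429$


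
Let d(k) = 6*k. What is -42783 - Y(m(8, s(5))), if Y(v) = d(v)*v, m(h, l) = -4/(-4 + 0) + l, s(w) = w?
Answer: -42999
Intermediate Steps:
m(h, l) = 1 + l (m(h, l) = -4/(-4) + l = -4*(-¼) + l = 1 + l)
Y(v) = 6*v² (Y(v) = (6*v)*v = 6*v²)
-42783 - Y(m(8, s(5))) = -42783 - 6*(1 + 5)² = -42783 - 6*6² = -42783 - 6*36 = -42783 - 1*216 = -42783 - 216 = -42999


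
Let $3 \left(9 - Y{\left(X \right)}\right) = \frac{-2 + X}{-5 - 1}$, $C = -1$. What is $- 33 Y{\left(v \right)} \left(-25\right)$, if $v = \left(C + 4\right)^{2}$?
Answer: $\frac{46475}{6} \approx 7745.8$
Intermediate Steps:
$v = 9$ ($v = \left(-1 + 4\right)^{2} = 3^{2} = 9$)
$Y{\left(X \right)} = \frac{80}{9} + \frac{X}{18}$ ($Y{\left(X \right)} = 9 - \frac{\left(-2 + X\right) \frac{1}{-5 - 1}}{3} = 9 - \frac{\left(-2 + X\right) \frac{1}{-6}}{3} = 9 - \frac{\left(-2 + X\right) \left(- \frac{1}{6}\right)}{3} = 9 - \frac{\frac{1}{3} - \frac{X}{6}}{3} = 9 + \left(- \frac{1}{9} + \frac{X}{18}\right) = \frac{80}{9} + \frac{X}{18}$)
$- 33 Y{\left(v \right)} \left(-25\right) = - 33 \left(\frac{80}{9} + \frac{1}{18} \cdot 9\right) \left(-25\right) = - 33 \left(\frac{80}{9} + \frac{1}{2}\right) \left(-25\right) = \left(-33\right) \frac{169}{18} \left(-25\right) = \left(- \frac{1859}{6}\right) \left(-25\right) = \frac{46475}{6}$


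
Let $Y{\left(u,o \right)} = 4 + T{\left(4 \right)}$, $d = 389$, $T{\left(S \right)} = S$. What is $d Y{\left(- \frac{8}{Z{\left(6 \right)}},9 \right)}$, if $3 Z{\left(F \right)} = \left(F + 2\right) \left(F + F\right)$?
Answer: $3112$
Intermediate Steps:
$Z{\left(F \right)} = \frac{2 F \left(2 + F\right)}{3}$ ($Z{\left(F \right)} = \frac{\left(F + 2\right) \left(F + F\right)}{3} = \frac{\left(2 + F\right) 2 F}{3} = \frac{2 F \left(2 + F\right)}{3}$)
$Y{\left(u,o \right)} = 8$ ($Y{\left(u,o \right)} = 4 + 4 = 8$)
$d Y{\left(- \frac{8}{Z{\left(6 \right)}},9 \right)} = 389 \cdot 8 = 3112$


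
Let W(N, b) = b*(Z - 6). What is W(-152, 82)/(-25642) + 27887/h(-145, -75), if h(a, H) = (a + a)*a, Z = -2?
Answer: 371331627/539123050 ≈ 0.68877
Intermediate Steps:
W(N, b) = -8*b (W(N, b) = b*(-2 - 6) = b*(-8) = -8*b)
h(a, H) = 2*a² (h(a, H) = (2*a)*a = 2*a²)
W(-152, 82)/(-25642) + 27887/h(-145, -75) = -8*82/(-25642) + 27887/((2*(-145)²)) = -656*(-1/25642) + 27887/((2*21025)) = 328/12821 + 27887/42050 = 371331627/539123050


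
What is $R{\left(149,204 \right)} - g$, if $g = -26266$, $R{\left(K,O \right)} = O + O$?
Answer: $26674$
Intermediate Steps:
$R{\left(K,O \right)} = 2 O$
$R{\left(149,204 \right)} - g = 2 \cdot 204 - -26266 = 408 + 26266 = 26674$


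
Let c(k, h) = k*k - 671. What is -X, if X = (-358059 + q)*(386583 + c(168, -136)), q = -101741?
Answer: 190419732800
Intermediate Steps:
c(k, h) = -671 + k² (c(k, h) = k² - 671 = -671 + k²)
X = -190419732800 (X = (-358059 - 101741)*(386583 + (-671 + 168²)) = -459800*(386583 + (-671 + 28224)) = -459800*(386583 + 27553) = -459800*414136 = -190419732800)
-X = -1*(-190419732800) = 190419732800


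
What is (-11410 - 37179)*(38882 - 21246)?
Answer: -856915604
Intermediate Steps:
(-11410 - 37179)*(38882 - 21246) = -48589*17636 = -856915604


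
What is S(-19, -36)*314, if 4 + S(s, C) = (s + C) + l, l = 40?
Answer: -5966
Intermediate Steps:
S(s, C) = 36 + C + s (S(s, C) = -4 + ((s + C) + 40) = -4 + ((C + s) + 40) = -4 + (40 + C + s) = 36 + C + s)
S(-19, -36)*314 = (36 - 36 - 19)*314 = -19*314 = -5966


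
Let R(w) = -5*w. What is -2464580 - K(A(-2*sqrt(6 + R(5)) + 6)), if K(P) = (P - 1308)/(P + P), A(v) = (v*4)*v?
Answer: (-118299864*sqrt(19) + 197166767*I)/(16*(-5*I + 3*sqrt(19))) ≈ -2.4646e+6 + 1.3638*I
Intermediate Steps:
A(v) = 4*v**2 (A(v) = (4*v)*v = 4*v**2)
K(P) = (-1308 + P)/(2*P) (K(P) = (-1308 + P)/((2*P)) = (-1308 + P)*(1/(2*P)) = (-1308 + P)/(2*P))
-2464580 - K(A(-2*sqrt(6 + R(5)) + 6)) = -2464580 - (-1308 + 4*(-2*sqrt(6 - 5*5) + 6)**2)/(2*(4*(-2*sqrt(6 - 5*5) + 6)**2)) = -2464580 - (-1308 + 4*(-2*sqrt(6 - 25) + 6)**2)/(2*(4*(-2*sqrt(6 - 25) + 6)**2)) = -2464580 - (-1308 + 4*(-2*I*sqrt(19) + 6)**2)/(2*(4*(-2*I*sqrt(19) + 6)**2)) = -2464580 - (-1308 + 4*(6 - 2*I*sqrt(19))**2)/(2*(4*(6 - 2*I*sqrt(19))**2)) = -2464580 - 1/(4*(6 - 2*I*sqrt(19))**2)*(-1308 + 4*(6 - 2*I*sqrt(19))**2)/2 = -2464580 - (-1308 + 4*(6 - 2*I*sqrt(19))**2)/(8*(6 - 2*I*sqrt(19))**2)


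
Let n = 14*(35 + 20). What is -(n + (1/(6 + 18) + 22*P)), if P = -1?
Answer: -17953/24 ≈ -748.04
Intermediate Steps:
n = 770 (n = 14*55 = 770)
-(n + (1/(6 + 18) + 22*P)) = -(770 + (1/(6 + 18) + 22*(-1))) = -(770 + (1/24 - 22)) = -(770 - 527/24) = -1*17953/24 = -17953/24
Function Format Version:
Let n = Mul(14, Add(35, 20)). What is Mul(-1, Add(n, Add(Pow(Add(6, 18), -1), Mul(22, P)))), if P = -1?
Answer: Rational(-17953, 24) ≈ -748.04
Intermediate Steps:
n = 770 (n = Mul(14, 55) = 770)
Mul(-1, Add(n, Add(Pow(Add(6, 18), -1), Mul(22, P)))) = Mul(-1, Add(770, Add(Pow(Add(6, 18), -1), Mul(22, -1)))) = Mul(-1, Add(770, Add(Pow(24, -1), -22))) = Mul(-1, Add(770, Add(Rational(1, 24), -22))) = Mul(-1, Add(770, Rational(-527, 24))) = Mul(-1, Rational(17953, 24)) = Rational(-17953, 24)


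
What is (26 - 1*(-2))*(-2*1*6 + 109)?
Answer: 2716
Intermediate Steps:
(26 - 1*(-2))*(-2*1*6 + 109) = (26 + 2)*(-2*6 + 109) = 28*(-12 + 109) = 28*97 = 2716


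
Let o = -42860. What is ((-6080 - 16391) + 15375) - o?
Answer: 35764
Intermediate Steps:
((-6080 - 16391) + 15375) - o = ((-6080 - 16391) + 15375) - 1*(-42860) = (-22471 + 15375) + 42860 = -7096 + 42860 = 35764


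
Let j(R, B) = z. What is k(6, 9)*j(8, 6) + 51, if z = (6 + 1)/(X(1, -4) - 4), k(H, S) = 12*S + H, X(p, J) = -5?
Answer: -113/3 ≈ -37.667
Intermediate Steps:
k(H, S) = H + 12*S
z = -7/9 (z = (6 + 1)/(-5 - 4) = 7/(-9) = 7*(-1/9) = -7/9 ≈ -0.77778)
j(R, B) = -7/9
k(6, 9)*j(8, 6) + 51 = (6 + 12*9)*(-7/9) + 51 = (6 + 108)*(-7/9) + 51 = 114*(-7/9) + 51 = -266/3 + 51 = -113/3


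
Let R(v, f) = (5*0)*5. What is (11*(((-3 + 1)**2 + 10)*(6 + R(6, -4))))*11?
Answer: 10164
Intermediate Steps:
R(v, f) = 0 (R(v, f) = 0*5 = 0)
(11*(((-3 + 1)**2 + 10)*(6 + R(6, -4))))*11 = (11*(((-3 + 1)**2 + 10)*(6 + 0)))*11 = (11*(((-2)**2 + 10)*6))*11 = (11*((4 + 10)*6))*11 = (11*(14*6))*11 = (11*84)*11 = 924*11 = 10164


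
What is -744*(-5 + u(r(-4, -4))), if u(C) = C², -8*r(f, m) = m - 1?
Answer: 27435/8 ≈ 3429.4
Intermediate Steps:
r(f, m) = ⅛ - m/8 (r(f, m) = -(m - 1)/8 = -(-1 + m)/8 = ⅛ - m/8)
-744*(-5 + u(r(-4, -4))) = -744*(-5 + (⅛ - ⅛*(-4))²) = -744*(-5 + (⅛ + ½)²) = -744*(-5 + (5/8)²) = -744*(-5 + 25/64) = -744*(-295)/64 = -744*(-295/64) = 27435/8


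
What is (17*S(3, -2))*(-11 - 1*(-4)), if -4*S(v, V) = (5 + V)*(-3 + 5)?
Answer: 357/2 ≈ 178.50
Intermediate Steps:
S(v, V) = -5/2 - V/2 (S(v, V) = -(5 + V)*(-3 + 5)/4 = -(5 + V)*2/4 = -(10 + 2*V)/4 = -5/2 - V/2)
(17*S(3, -2))*(-11 - 1*(-4)) = (17*(-5/2 - 1/2*(-2)))*(-11 - 1*(-4)) = (17*(-5/2 + 1))*(-11 + 4) = (17*(-3/2))*(-7) = -51/2*(-7) = 357/2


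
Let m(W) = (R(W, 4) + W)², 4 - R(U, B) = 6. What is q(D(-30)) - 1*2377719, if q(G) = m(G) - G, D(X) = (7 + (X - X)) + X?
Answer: -2377071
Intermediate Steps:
R(U, B) = -2 (R(U, B) = 4 - 1*6 = 4 - 6 = -2)
m(W) = (-2 + W)²
D(X) = 7 + X (D(X) = (7 + 0) + X = 7 + X)
q(G) = (-2 + G)² - G
q(D(-30)) - 1*2377719 = ((-2 + (7 - 30))² - (7 - 30)) - 1*2377719 = ((-2 - 23)² - 1*(-23)) - 2377719 = ((-25)² + 23) - 2377719 = (625 + 23) - 2377719 = 648 - 2377719 = -2377071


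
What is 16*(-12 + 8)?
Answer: -64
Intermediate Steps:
16*(-12 + 8) = 16*(-4) = -64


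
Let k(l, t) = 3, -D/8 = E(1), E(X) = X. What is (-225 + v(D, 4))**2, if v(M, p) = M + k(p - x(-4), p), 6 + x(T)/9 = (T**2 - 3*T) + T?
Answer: 52900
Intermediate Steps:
D = -8 (D = -8*1 = -8)
x(T) = -54 - 18*T + 9*T**2 (x(T) = -54 + 9*((T**2 - 3*T) + T) = -54 + 9*(T**2 - 2*T) = -54 + (-18*T + 9*T**2) = -54 - 18*T + 9*T**2)
v(M, p) = 3 + M (v(M, p) = M + 3 = 3 + M)
(-225 + v(D, 4))**2 = (-225 + (3 - 8))**2 = (-225 - 5)**2 = (-230)**2 = 52900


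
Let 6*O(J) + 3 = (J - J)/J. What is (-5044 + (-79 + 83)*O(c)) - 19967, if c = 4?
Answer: -25013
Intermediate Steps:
O(J) = -½ (O(J) = -½ + ((J - J)/J)/6 = -½ + (0/J)/6 = -½ + (⅙)*0 = -½ + 0 = -½)
(-5044 + (-79 + 83)*O(c)) - 19967 = (-5044 + (-79 + 83)*(-½)) - 19967 = (-5044 + 4*(-½)) - 19967 = (-5044 - 2) - 19967 = -5046 - 19967 = -25013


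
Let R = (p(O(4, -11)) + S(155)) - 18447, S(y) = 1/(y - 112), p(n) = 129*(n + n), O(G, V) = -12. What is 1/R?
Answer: -43/926348 ≈ -4.6419e-5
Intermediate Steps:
p(n) = 258*n (p(n) = 129*(2*n) = 258*n)
S(y) = 1/(-112 + y)
R = -926348/43 (R = (258*(-12) + 1/(-112 + 155)) - 18447 = (-3096 + 1/43) - 18447 = -133127/43 - 18447 = -926348/43 ≈ -21543.)
1/R = 1/(-926348/43) = -43/926348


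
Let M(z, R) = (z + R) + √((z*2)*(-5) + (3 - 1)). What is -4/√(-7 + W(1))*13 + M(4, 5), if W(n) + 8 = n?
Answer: 9 + I*√38 + 26*I*√14/7 ≈ 9.0 + 20.062*I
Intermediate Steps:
W(n) = -8 + n
M(z, R) = R + z + √(2 - 10*z) (M(z, R) = (R + z) + √((2*z)*(-5) + 2) = (R + z) + √(-10*z + 2) = (R + z) + √(2 - 10*z) = R + z + √(2 - 10*z))
-4/√(-7 + W(1))*13 + M(4, 5) = -4/√(-7 + (-8 + 1))*13 + (5 + 4 + √(2 - 10*4)) = -4/√(-7 - 7)*13 + (5 + 4 + √(2 - 40)) = -4*(-I*√14/14)*13 + (5 + 4 + √(-38)) = -4*(-I*√14/14)*13 + (5 + 4 + I*√38) = -(-2)*I*√14/7*13 + (9 + I*√38) = (2*I*√14/7)*13 + (9 + I*√38) = 26*I*√14/7 + (9 + I*√38) = 9 + I*√38 + 26*I*√14/7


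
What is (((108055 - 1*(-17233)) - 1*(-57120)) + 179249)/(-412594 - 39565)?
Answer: -361657/452159 ≈ -0.79984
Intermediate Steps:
(((108055 - 1*(-17233)) - 1*(-57120)) + 179249)/(-412594 - 39565) = (((108055 + 17233) + 57120) + 179249)/(-452159) = ((125288 + 57120) + 179249)*(-1/452159) = (182408 + 179249)*(-1/452159) = 361657*(-1/452159) = -361657/452159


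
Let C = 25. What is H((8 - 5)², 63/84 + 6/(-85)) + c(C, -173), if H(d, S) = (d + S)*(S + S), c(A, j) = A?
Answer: 2205221/57800 ≈ 38.153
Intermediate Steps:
H(d, S) = 2*S*(S + d) (H(d, S) = (S + d)*(2*S) = 2*S*(S + d))
H((8 - 5)², 63/84 + 6/(-85)) + c(C, -173) = 2*(63/84 + 6/(-85))*((63/84 + 6/(-85)) + (8 - 5)²) + 25 = 2*(63*(1/84) + 6*(-1/85))*((63*(1/84) + 6*(-1/85)) + 3²) + 25 = 2*(¾ - 6/85)*((¾ - 6/85) + 9) + 25 = 2*(231/340)*(231/340 + 9) + 25 = 2*(231/340)*(3291/340) + 25 = 760221/57800 + 25 = 2205221/57800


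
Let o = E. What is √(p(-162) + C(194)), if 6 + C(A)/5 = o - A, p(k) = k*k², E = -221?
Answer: I*√4253633 ≈ 2062.4*I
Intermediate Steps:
o = -221
p(k) = k³
C(A) = -1135 - 5*A (C(A) = -30 + 5*(-221 - A) = -30 + (-1105 - 5*A) = -1135 - 5*A)
√(p(-162) + C(194)) = √((-162)³ + (-1135 - 5*194)) = √(-4251528 + (-1135 - 970)) = √(-4251528 - 2105) = √(-4253633) = I*√4253633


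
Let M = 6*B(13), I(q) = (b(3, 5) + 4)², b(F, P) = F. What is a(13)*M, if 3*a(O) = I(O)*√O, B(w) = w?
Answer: 1274*√13 ≈ 4593.5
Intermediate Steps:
I(q) = 49 (I(q) = (3 + 4)² = 7² = 49)
M = 78 (M = 6*13 = 78)
a(O) = 49*√O/3 (a(O) = (49*√O)/3 = 49*√O/3)
a(13)*M = (49*√13/3)*78 = 1274*√13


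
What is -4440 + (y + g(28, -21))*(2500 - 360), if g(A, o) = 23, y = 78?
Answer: 211700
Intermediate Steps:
-4440 + (y + g(28, -21))*(2500 - 360) = -4440 + (78 + 23)*(2500 - 360) = -4440 + 101*2140 = -4440 + 216140 = 211700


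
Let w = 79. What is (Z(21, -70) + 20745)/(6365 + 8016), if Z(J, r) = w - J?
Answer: 20803/14381 ≈ 1.4466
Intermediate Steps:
Z(J, r) = 79 - J
(Z(21, -70) + 20745)/(6365 + 8016) = ((79 - 1*21) + 20745)/(6365 + 8016) = ((79 - 21) + 20745)/14381 = (58 + 20745)*(1/14381) = 20803*(1/14381) = 20803/14381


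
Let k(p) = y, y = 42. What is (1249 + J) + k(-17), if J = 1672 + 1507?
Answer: 4470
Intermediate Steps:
k(p) = 42
J = 3179
(1249 + J) + k(-17) = (1249 + 3179) + 42 = 4428 + 42 = 4470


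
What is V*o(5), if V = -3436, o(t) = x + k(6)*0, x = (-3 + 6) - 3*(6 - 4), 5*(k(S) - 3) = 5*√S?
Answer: 10308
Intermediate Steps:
k(S) = 3 + √S (k(S) = 3 + (5*√S)/5 = 3 + √S)
x = -3 (x = 3 - 3*2 = 3 - 6 = -3)
o(t) = -3 (o(t) = -3 + (3 + √6)*0 = -3 + 0 = -3)
V*o(5) = -3436*(-3) = 10308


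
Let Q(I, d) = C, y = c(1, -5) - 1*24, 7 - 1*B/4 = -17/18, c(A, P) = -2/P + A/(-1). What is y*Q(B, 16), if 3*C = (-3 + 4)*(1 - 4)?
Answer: 123/5 ≈ 24.600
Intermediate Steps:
C = -1 (C = ((-3 + 4)*(1 - 4))/3 = (1*(-3))/3 = (⅓)*(-3) = -1)
c(A, P) = -A - 2/P (c(A, P) = -2/P + A*(-1) = -2/P - A = -A - 2/P)
B = 286/9 (B = 28 - (-68)/18 = 28 - 4*(-17/18) = 28 + 34/9 = 286/9 ≈ 31.778)
y = -123/5 (y = (-1*1 - 2/(-5)) - 1*24 = (-1 - 2*(-⅕)) - 24 = (-1 + ⅖) - 24 = -⅗ - 24 = -123/5 ≈ -24.600)
Q(I, d) = -1
y*Q(B, 16) = -123/5*(-1) = 123/5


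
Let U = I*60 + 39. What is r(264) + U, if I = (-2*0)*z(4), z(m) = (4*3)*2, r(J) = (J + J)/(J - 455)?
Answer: 6921/191 ≈ 36.236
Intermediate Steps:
r(J) = 2*J/(-455 + J) (r(J) = (2*J)/(-455 + J) = 2*J/(-455 + J))
z(m) = 24 (z(m) = 12*2 = 24)
I = 0 (I = -2*0*24 = 0*24 = 0)
U = 39 (U = 0*60 + 39 = 0 + 39 = 39)
r(264) + U = 2*264/(-455 + 264) + 39 = 2*264/(-191) + 39 = 2*264*(-1/191) + 39 = -528/191 + 39 = 6921/191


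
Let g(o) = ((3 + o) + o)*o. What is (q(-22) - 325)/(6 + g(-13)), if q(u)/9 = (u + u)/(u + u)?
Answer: -316/305 ≈ -1.0361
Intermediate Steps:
q(u) = 9 (q(u) = 9*((u + u)/(u + u)) = 9*((2*u)/((2*u))) = 9*((2*u)*(1/(2*u))) = 9*1 = 9)
g(o) = o*(3 + 2*o) (g(o) = (3 + 2*o)*o = o*(3 + 2*o))
(q(-22) - 325)/(6 + g(-13)) = (9 - 325)/(6 - 13*(3 + 2*(-13))) = -316/(6 - 13*(3 - 26)) = -316/(6 - 13*(-23)) = -316/(6 + 299) = -316/305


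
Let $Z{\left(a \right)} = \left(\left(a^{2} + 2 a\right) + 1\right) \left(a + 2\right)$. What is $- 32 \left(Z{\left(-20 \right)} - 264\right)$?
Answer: $216384$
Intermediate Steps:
$Z{\left(a \right)} = \left(2 + a\right) \left(1 + a^{2} + 2 a\right)$ ($Z{\left(a \right)} = \left(1 + a^{2} + 2 a\right) \left(2 + a\right) = \left(2 + a\right) \left(1 + a^{2} + 2 a\right)$)
$- 32 \left(Z{\left(-20 \right)} - 264\right) = - 32 \left(\left(2 + \left(-20\right)^{3} + 4 \left(-20\right)^{2} + 5 \left(-20\right)\right) - 264\right) = - 32 \left(\left(2 - 8000 + 4 \cdot 400 - 100\right) - 264\right) = - 32 \left(\left(2 - 8000 + 1600 - 100\right) - 264\right) = - 32 \left(-6498 - 264\right) = \left(-32\right) \left(-6762\right) = 216384$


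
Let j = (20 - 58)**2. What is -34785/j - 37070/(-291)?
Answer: 43406645/420204 ≈ 103.30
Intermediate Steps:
j = 1444 (j = (-38)**2 = 1444)
-34785/j - 37070/(-291) = -34785/1444 - 37070/(-291) = -34785*1/1444 - 37070*(-1/291) = -34785/1444 + 37070/291 = 43406645/420204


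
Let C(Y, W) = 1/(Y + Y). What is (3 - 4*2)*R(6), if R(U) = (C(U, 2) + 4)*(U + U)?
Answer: -245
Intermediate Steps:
C(Y, W) = 1/(2*Y)
R(U) = 2*U*(4 + 1/(2*U)) (R(U) = (1/(2*U) + 4)*(U + U) = (4 + 1/(2*U))*(2*U) = 2*U*(4 + 1/(2*U)))
(3 - 4*2)*R(6) = (3 - 4*2)*(1 + 8*6) = (3 - 8)*(1 + 48) = -5*49 = -245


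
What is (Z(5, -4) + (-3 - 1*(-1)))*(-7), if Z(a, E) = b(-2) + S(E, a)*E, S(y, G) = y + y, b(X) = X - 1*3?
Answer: -175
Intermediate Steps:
b(X) = -3 + X (b(X) = X - 3 = -3 + X)
S(y, G) = 2*y
Z(a, E) = -5 + 2*E² (Z(a, E) = (-3 - 2) + (2*E)*E = -5 + 2*E²)
(Z(5, -4) + (-3 - 1*(-1)))*(-7) = ((-5 + 2*(-4)²) + (-3 - 1*(-1)))*(-7) = ((-5 + 2*16) + (-3 + 1))*(-7) = ((-5 + 32) - 2)*(-7) = (27 - 2)*(-7) = 25*(-7) = -175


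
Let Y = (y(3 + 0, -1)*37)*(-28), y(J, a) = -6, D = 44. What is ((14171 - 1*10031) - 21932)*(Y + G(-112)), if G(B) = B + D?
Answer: -109385216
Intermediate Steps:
G(B) = 44 + B (G(B) = B + 44 = 44 + B)
Y = 6216 (Y = -6*37*(-28) = -222*(-28) = 6216)
((14171 - 1*10031) - 21932)*(Y + G(-112)) = ((14171 - 1*10031) - 21932)*(6216 + (44 - 112)) = ((14171 - 10031) - 21932)*(6216 - 68) = (4140 - 21932)*6148 = -17792*6148 = -109385216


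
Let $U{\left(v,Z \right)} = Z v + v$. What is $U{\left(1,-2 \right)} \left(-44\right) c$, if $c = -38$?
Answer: $-1672$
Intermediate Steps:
$U{\left(v,Z \right)} = v + Z v$
$U{\left(1,-2 \right)} \left(-44\right) c = 1 \left(1 - 2\right) \left(-44\right) \left(-38\right) = 1 \left(-1\right) \left(-44\right) \left(-38\right) = \left(-1\right) \left(-44\right) \left(-38\right) = 44 \left(-38\right) = -1672$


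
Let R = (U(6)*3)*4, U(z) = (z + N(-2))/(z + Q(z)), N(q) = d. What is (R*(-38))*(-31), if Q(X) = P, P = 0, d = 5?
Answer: 25916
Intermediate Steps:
N(q) = 5
Q(X) = 0
U(z) = (5 + z)/z (U(z) = (z + 5)/(z + 0) = (5 + z)/z)
R = 22 (R = (((5 + 6)/6)*3)*4 = (((⅙)*11)*3)*4 = ((11/6)*3)*4 = (11/2)*4 = 22)
(R*(-38))*(-31) = (22*(-38))*(-31) = -836*(-31) = 25916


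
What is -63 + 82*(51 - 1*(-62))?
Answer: 9203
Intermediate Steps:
-63 + 82*(51 - 1*(-62)) = -63 + 82*(51 + 62) = -63 + 82*113 = -63 + 9266 = 9203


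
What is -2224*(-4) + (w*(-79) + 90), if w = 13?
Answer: 7959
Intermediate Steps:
-2224*(-4) + (w*(-79) + 90) = -2224*(-4) + (13*(-79) + 90) = 8896 + (-1027 + 90) = 8896 - 937 = 7959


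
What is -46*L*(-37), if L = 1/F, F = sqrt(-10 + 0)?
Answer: -851*I*sqrt(10)/5 ≈ -538.22*I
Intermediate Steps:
F = I*sqrt(10) (F = sqrt(-10) = I*sqrt(10) ≈ 3.1623*I)
L = -I*sqrt(10)/10 (L = 1/(I*sqrt(10)) = -I*sqrt(10)/10 ≈ -0.31623*I)
-46*L*(-37) = -(-23)*I*sqrt(10)/5*(-37) = (23*I*sqrt(10)/5)*(-37) = -851*I*sqrt(10)/5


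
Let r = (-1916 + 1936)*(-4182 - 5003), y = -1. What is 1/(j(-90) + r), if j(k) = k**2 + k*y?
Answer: -1/175510 ≈ -5.6977e-6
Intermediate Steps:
j(k) = k**2 - k (j(k) = k**2 + k*(-1) = k**2 - k)
r = -183700 (r = 20*(-9185) = -183700)
1/(j(-90) + r) = 1/(-90*(-1 - 90) - 183700) = 1/(-90*(-91) - 183700) = 1/(8190 - 183700) = 1/(-175510) = -1/175510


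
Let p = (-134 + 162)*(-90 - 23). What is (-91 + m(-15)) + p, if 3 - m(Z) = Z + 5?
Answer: -3242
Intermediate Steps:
m(Z) = -2 - Z (m(Z) = 3 - (Z + 5) = 3 - (5 + Z) = 3 + (-5 - Z) = -2 - Z)
p = -3164 (p = 28*(-113) = -3164)
(-91 + m(-15)) + p = (-91 + (-2 - 1*(-15))) - 3164 = (-91 + (-2 + 15)) - 3164 = (-91 + 13) - 3164 = -78 - 3164 = -3242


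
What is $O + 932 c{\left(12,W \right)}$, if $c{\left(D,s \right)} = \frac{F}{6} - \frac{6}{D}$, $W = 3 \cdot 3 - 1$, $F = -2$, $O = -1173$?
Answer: $- \frac{5849}{3} \approx -1949.7$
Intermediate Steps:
$W = 8$ ($W = 9 - 1 = 8$)
$c{\left(D,s \right)} = - \frac{1}{3} - \frac{6}{D}$ ($c{\left(D,s \right)} = - \frac{2}{6} - \frac{6}{D} = \left(-2\right) \frac{1}{6} - \frac{6}{D} = - \frac{1}{3} - \frac{6}{D}$)
$O + 932 c{\left(12,W \right)} = -1173 + 932 \frac{-18 - 12}{3 \cdot 12} = -1173 + 932 \cdot \frac{1}{3} \cdot \frac{1}{12} \left(-18 - 12\right) = -1173 + 932 \cdot \frac{1}{3} \cdot \frac{1}{12} \left(-30\right) = -1173 + 932 \left(- \frac{5}{6}\right) = -1173 - \frac{2330}{3} = - \frac{5849}{3}$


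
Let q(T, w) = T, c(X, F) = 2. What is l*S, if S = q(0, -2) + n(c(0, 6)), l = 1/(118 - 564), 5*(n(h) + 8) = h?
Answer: 19/1115 ≈ 0.017040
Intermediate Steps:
n(h) = -8 + h/5
l = -1/446 (l = 1/(-446) = -1/446 ≈ -0.0022422)
S = -38/5 (S = 0 + (-8 + (⅕)*2) = 0 + (-8 + ⅖) = 0 - 38/5 = -38/5 ≈ -7.6000)
l*S = -1/446*(-38/5) = 19/1115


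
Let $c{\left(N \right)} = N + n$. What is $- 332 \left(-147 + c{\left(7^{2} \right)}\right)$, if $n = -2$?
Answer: $33200$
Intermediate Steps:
$c{\left(N \right)} = -2 + N$ ($c{\left(N \right)} = N - 2 = -2 + N$)
$- 332 \left(-147 + c{\left(7^{2} \right)}\right) = - 332 \left(-147 - \left(2 - 7^{2}\right)\right) = - 332 \left(-147 + \left(-2 + 49\right)\right) = - 332 \left(-147 + 47\right) = \left(-332\right) \left(-100\right) = 33200$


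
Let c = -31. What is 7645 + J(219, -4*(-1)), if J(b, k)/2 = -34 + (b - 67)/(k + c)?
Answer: 204275/27 ≈ 7565.7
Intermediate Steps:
J(b, k) = -68 + 2*(-67 + b)/(-31 + k) (J(b, k) = 2*(-34 + (b - 67)/(k - 31)) = 2*(-34 + (-67 + b)/(-31 + k)) = -68 + 2*(-67 + b)/(-31 + k))
7645 + J(219, -4*(-1)) = 7645 + 2*(987 + 219 - (-136)*(-1))/(-31 - 4*(-1)) = 7645 + 2*(987 + 219 - 34*4)/(-31 + 4) = 7645 + 2*(987 + 219 - 136)/(-27) = 7645 + 2*(-1/27)*1070 = 7645 - 2140/27 = 204275/27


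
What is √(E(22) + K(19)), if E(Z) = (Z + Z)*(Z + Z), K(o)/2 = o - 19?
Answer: 44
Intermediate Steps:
K(o) = -38 + 2*o (K(o) = 2*(o - 19) = 2*(-19 + o) = -38 + 2*o)
E(Z) = 4*Z² (E(Z) = (2*Z)*(2*Z) = 4*Z²)
√(E(22) + K(19)) = √(4*22² + (-38 + 2*19)) = √(4*484 + (-38 + 38)) = √(1936 + 0) = √1936 = 44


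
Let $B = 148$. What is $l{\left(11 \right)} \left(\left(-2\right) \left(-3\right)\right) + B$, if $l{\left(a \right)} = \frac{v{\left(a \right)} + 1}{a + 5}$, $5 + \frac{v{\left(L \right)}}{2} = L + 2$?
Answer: $\frac{1235}{8} \approx 154.38$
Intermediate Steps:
$v{\left(L \right)} = -6 + 2 L$ ($v{\left(L \right)} = -10 + 2 \left(L + 2\right) = -10 + 2 \left(2 + L\right) = -10 + \left(4 + 2 L\right) = -6 + 2 L$)
$l{\left(a \right)} = \frac{-5 + 2 a}{5 + a}$ ($l{\left(a \right)} = \frac{\left(-6 + 2 a\right) + 1}{a + 5} = \frac{-5 + 2 a}{5 + a}$)
$l{\left(11 \right)} \left(\left(-2\right) \left(-3\right)\right) + B = \frac{-5 + 2 \cdot 11}{5 + 11} \left(\left(-2\right) \left(-3\right)\right) + 148 = \frac{-5 + 22}{16} \cdot 6 + 148 = \frac{1}{16} \cdot 17 \cdot 6 + 148 = \frac{17}{16} \cdot 6 + 148 = \frac{51}{8} + 148 = \frac{1235}{8}$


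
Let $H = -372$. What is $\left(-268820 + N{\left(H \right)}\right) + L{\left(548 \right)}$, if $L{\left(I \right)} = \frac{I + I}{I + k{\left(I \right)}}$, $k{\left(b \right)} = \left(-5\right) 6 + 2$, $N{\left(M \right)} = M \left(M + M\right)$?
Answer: $\frac{516757}{65} \approx 7950.1$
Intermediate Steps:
$N{\left(M \right)} = 2 M^{2}$ ($N{\left(M \right)} = M 2 M = 2 M^{2}$)
$k{\left(b \right)} = -28$ ($k{\left(b \right)} = -30 + 2 = -28$)
$L{\left(I \right)} = \frac{2 I}{-28 + I}$ ($L{\left(I \right)} = \frac{I + I}{I - 28} = \frac{2 I}{-28 + I}$)
$\left(-268820 + N{\left(H \right)}\right) + L{\left(548 \right)} = \left(-268820 + 2 \left(-372\right)^{2}\right) + 2 \cdot 548 \frac{1}{-28 + 548} = \left(-268820 + 2 \cdot 138384\right) + 2 \cdot 548 \cdot \frac{1}{520} = \left(-268820 + 276768\right) + 2 \cdot 548 \cdot \frac{1}{520} = 7948 + \frac{137}{65} = \frac{516757}{65}$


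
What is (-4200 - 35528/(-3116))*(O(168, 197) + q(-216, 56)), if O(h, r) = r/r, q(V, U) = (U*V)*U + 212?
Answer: 2209527341634/779 ≈ 2.8364e+9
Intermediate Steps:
q(V, U) = 212 + V*U² (q(V, U) = V*U² + 212 = 212 + V*U²)
O(h, r) = 1
(-4200 - 35528/(-3116))*(O(168, 197) + q(-216, 56)) = (-4200 - 35528/(-3116))*(1 + (212 - 216*56²)) = (-4200 - 35528*(-1/3116))*(1 + (212 - 216*3136)) = (-4200 + 8882/779)*(1 + (212 - 677376)) = -3262918*(1 - 677164)/779 = -3262918/779*(-677163) = 2209527341634/779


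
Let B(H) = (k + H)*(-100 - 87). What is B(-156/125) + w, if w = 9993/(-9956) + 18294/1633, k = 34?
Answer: -12426153367669/2032268500 ≈ -6114.4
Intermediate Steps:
B(H) = -6358 - 187*H (B(H) = (34 + H)*(-100 - 87) = (34 + H)*(-187) = -6358 - 187*H)
w = 165816495/16258148 (w = 9993*(-1/9956) + 18294*(1/1633) = -9993/9956 + 18294/1633 = 165816495/16258148 ≈ 10.199)
B(-156/125) + w = (-6358 - (-29172)/125) + 165816495/16258148 = (-6358 - 187*(-156/125)) + 165816495/16258148 = (-6358 + 29172/125) + 165816495/16258148 = -765578/125 + 165816495/16258148 = -12426153367669/2032268500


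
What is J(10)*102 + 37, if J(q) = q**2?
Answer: 10237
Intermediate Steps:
J(10)*102 + 37 = 10**2*102 + 37 = 100*102 + 37 = 10200 + 37 = 10237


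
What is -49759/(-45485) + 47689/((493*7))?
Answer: 2340852474/156968735 ≈ 14.913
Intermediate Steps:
-49759/(-45485) + 47689/((493*7)) = -49759*(-1/45485) + 47689/3451 = 49759/45485 + 47689*(1/3451) = 49759/45485 + 47689/3451 = 2340852474/156968735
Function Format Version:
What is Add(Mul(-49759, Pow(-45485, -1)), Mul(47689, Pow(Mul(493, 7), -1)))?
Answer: Rational(2340852474, 156968735) ≈ 14.913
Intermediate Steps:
Add(Mul(-49759, Pow(-45485, -1)), Mul(47689, Pow(Mul(493, 7), -1))) = Add(Mul(-49759, Rational(-1, 45485)), Mul(47689, Pow(3451, -1))) = Add(Rational(49759, 45485), Mul(47689, Rational(1, 3451))) = Add(Rational(49759, 45485), Rational(47689, 3451)) = Rational(2340852474, 156968735)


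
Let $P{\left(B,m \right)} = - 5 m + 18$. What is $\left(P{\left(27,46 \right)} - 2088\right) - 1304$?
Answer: $-3604$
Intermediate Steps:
$P{\left(B,m \right)} = 18 - 5 m$
$\left(P{\left(27,46 \right)} - 2088\right) - 1304 = \left(\left(18 - 230\right) - 2088\right) - 1304 = \left(-212 - 2088\right) - 1304 = -2300 - 1304 = -3604$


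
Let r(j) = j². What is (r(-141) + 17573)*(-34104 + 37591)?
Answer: 130602098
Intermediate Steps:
(r(-141) + 17573)*(-34104 + 37591) = ((-141)² + 17573)*(-34104 + 37591) = (19881 + 17573)*3487 = 37454*3487 = 130602098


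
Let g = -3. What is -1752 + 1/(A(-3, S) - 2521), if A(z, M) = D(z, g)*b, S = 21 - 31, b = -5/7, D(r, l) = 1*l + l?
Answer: -30864991/17617 ≈ -1752.0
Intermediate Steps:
D(r, l) = 2*l (D(r, l) = l + l = 2*l)
b = -5/7 (b = -5*⅐ = -5/7 ≈ -0.71429)
S = -10
A(z, M) = 30/7 (A(z, M) = (2*(-3))*(-5/7) = -6*(-5/7) = 30/7)
-1752 + 1/(A(-3, S) - 2521) = -1752 + 1/(30/7 - 2521) = -1752 + 1/(-17617/7) = -1752 - 7/17617 = -30864991/17617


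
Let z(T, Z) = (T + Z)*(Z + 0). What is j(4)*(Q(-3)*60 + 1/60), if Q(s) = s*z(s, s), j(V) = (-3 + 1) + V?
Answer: -194399/30 ≈ -6480.0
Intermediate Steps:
z(T, Z) = Z*(T + Z) (z(T, Z) = (T + Z)*Z = Z*(T + Z))
j(V) = -2 + V
Q(s) = 2*s³ (Q(s) = s*(s*(s + s)) = s*(s*(2*s)) = s*(2*s²) = 2*s³)
j(4)*(Q(-3)*60 + 1/60) = (-2 + 4)*((2*(-3)³)*60 + 1/60) = 2*((2*(-27))*60 + 1/60) = 2*(-54*60 + 1/60) = 2*(-3240 + 1/60) = 2*(-194399/60) = -194399/30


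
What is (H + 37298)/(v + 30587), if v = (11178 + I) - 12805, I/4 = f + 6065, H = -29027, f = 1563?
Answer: 919/6608 ≈ 0.13907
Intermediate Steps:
I = 30512 (I = 4*(1563 + 6065) = 4*7628 = 30512)
v = 28885 (v = (11178 + 30512) - 12805 = 41690 - 12805 = 28885)
(H + 37298)/(v + 30587) = (-29027 + 37298)/(28885 + 30587) = 8271/59472 = 8271*(1/59472) = 919/6608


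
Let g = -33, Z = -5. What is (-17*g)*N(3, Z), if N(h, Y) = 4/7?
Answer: 2244/7 ≈ 320.57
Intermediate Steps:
N(h, Y) = 4/7 (N(h, Y) = 4*(⅐) = 4/7)
(-17*g)*N(3, Z) = -17*(-33)*(4/7) = 561*(4/7) = 2244/7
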